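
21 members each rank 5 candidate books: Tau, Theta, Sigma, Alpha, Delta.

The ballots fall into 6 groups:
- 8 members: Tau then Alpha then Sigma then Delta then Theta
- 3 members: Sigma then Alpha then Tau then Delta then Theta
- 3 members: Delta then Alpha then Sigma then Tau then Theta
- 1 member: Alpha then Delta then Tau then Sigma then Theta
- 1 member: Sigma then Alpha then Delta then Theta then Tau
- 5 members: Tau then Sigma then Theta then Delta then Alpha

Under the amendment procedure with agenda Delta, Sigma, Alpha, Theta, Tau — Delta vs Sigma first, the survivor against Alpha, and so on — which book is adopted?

Tau

Round 1: Delta vs Sigma — 4–17, Sigma advances.
Round 2: Sigma vs Alpha — 9–12, Alpha advances.
Round 3: Alpha vs Theta — 16–5, Alpha advances.
Round 4: Alpha vs Tau — 8–13, Tau advances.
The agenda winner is Tau.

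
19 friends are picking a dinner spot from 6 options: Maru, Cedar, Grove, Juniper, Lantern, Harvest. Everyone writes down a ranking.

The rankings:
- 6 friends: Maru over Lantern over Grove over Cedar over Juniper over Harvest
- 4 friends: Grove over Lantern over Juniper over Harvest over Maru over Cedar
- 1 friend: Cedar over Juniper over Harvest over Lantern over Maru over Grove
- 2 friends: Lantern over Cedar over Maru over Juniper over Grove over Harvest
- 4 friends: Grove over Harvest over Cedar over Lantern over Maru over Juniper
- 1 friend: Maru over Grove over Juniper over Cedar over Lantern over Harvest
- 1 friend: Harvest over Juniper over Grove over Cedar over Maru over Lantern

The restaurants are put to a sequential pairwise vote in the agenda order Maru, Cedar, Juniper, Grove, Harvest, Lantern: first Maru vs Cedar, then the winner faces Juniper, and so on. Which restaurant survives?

Round 1: Maru vs Cedar — 11–8, Maru advances.
Round 2: Maru vs Juniper — 13–6, Maru advances.
Round 3: Maru vs Grove — 10–9, Maru advances.
Round 4: Maru vs Harvest — 9–10, Harvest advances.
Round 5: Harvest vs Lantern — 6–13, Lantern advances.
The agenda winner is Lantern.

Lantern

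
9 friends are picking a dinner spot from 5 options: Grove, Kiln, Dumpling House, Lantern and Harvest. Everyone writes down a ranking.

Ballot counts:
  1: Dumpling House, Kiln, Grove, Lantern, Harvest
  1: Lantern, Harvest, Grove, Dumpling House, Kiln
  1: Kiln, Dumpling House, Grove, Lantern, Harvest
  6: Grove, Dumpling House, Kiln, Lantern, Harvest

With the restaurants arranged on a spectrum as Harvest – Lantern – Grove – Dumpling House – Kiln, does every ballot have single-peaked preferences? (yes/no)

yes

Axis positions: Harvest=1, Lantern=2, Grove=3, Dumpling House=4, Kiln=5.
Bloc 1 (peak Dumpling House at position 4): ranking walks positions 4-5-3-2-1, expanding outward from the peak — single-peaked.
Bloc 2 (peak Lantern at position 2): ranking walks positions 2-1-3-4-5, expanding outward from the peak — single-peaked.
Bloc 3 (peak Kiln at position 5): ranking walks positions 5-4-3-2-1, expanding outward from the peak — single-peaked.
Bloc 4 (peak Grove at position 3): ranking walks positions 3-4-5-2-1, expanding outward from the peak — single-peaked.
Every ranking is single-peaked on this axis.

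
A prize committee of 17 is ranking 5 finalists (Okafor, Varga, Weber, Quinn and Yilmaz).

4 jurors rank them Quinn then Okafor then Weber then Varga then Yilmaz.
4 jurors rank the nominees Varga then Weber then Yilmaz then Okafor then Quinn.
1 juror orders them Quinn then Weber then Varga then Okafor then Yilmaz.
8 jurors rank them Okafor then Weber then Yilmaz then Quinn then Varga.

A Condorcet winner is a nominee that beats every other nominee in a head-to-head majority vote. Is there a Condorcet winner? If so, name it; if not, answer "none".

Check each pair by majority over 17 ballots:
Okafor vs Varga: 4+8 = 12 for Okafor, 5 for Varga — Okafor by 12–5.
Okafor–Weber: Okafor 12–5.
Okafor vs Quinn: Okafor, 12–5.
Okafor–Yilmaz: Okafor 13–4.
Varga vs Weber: 4 to 13, Weber.
Varga vs Quinn: Varga is ranked higher on 4 ballots, Quinn on 13. Quinn wins 13–4.
Varga vs Yilmaz: Varga preferred on 4+4+1 = 9 ballots; Varga wins 9–8.
Weber vs Quinn: Weber preferred on 4+8 = 12 ballots; Weber wins 12–5.
Weber vs Yilmaz: Weber, 17–0.
Quinn–Yilmaz: Yilmaz 12–5.
Okafor defeats every rival head-to-head and is the Condorcet winner.

Okafor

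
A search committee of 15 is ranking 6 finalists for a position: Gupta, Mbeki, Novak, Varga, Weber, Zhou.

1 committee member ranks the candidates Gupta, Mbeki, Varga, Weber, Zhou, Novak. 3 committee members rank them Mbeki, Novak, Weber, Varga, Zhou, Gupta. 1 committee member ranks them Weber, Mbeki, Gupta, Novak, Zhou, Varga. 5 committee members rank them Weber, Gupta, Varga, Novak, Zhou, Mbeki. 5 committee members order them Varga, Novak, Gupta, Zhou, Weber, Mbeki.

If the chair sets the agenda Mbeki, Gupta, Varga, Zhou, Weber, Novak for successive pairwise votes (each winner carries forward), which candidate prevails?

Round 1: Mbeki vs Gupta — 4–11, Gupta advances.
Round 2: Gupta vs Varga — 7–8, Varga advances.
Round 3: Varga vs Zhou — 14–1, Varga advances.
Round 4: Varga vs Weber — 6–9, Weber advances.
Round 5: Weber vs Novak — 7–8, Novak advances.
Novak survives the agenda.

Novak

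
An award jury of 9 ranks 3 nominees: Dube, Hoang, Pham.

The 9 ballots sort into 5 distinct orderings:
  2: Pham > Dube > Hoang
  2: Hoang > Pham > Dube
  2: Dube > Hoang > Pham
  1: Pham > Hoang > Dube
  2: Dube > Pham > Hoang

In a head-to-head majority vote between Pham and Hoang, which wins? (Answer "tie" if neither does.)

Pham

Ballots ranking Pham above Hoang: 2 + 1 + 2 = 5.
Ballots ranking Hoang above Pham: 9 − 5 = 4.
Pham wins the head-to-head 5–4.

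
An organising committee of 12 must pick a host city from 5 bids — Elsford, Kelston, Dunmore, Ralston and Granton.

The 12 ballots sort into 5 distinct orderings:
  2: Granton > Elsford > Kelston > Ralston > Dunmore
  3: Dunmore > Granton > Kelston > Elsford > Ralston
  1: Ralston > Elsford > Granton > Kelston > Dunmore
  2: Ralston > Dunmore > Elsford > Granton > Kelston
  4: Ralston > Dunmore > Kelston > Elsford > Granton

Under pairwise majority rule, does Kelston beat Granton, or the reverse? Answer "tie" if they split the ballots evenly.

Granton

Ballots ranking Kelston above Granton: 4.
Ballots ranking Granton above Kelston: 12 − 4 = 8.
Granton wins the head-to-head 8–4.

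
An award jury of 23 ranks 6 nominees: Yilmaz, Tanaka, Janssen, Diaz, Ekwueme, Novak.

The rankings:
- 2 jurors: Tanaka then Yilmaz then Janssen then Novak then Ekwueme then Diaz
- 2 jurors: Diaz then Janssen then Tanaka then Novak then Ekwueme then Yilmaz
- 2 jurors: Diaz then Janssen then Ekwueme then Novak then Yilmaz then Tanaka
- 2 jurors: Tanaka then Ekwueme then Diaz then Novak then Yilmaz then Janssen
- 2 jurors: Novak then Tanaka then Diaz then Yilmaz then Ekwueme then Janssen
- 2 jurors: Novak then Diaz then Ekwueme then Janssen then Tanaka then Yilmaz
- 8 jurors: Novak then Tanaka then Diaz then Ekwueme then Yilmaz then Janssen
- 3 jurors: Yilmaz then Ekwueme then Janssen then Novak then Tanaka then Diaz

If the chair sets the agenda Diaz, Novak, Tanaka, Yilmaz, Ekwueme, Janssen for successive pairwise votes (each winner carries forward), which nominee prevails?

Novak

Round 1: Diaz vs Novak — 6–17, Novak advances.
Round 2: Novak vs Tanaka — 17–6, Novak advances.
Round 3: Novak vs Yilmaz — 18–5, Novak advances.
Round 4: Novak vs Ekwueme — 16–7, Novak advances.
Round 5: Novak vs Janssen — 14–9, Novak advances.
The agenda winner is Novak.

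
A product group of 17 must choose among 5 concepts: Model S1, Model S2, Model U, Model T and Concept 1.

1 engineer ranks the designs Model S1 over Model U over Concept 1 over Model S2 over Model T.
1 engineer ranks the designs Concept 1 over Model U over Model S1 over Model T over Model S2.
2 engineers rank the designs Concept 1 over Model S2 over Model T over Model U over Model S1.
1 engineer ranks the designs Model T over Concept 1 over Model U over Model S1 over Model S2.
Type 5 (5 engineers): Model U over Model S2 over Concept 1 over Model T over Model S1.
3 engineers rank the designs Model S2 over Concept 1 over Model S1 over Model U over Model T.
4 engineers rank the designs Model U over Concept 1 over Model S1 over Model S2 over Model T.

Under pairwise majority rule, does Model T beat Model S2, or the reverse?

Model S2

Ballots ranking Model T above Model S2: 1 + 1 = 2.
Ballots ranking Model S2 above Model T: 17 − 2 = 15.
Model S2 wins the head-to-head 15–2.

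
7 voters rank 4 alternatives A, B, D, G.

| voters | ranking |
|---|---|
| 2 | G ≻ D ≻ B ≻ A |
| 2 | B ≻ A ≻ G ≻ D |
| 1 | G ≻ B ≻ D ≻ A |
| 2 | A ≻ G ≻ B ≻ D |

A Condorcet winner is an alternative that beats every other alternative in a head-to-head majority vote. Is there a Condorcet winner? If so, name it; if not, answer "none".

none

Check each pair by majority over 7 ballots:
A vs B: 2 to 5, B.
A vs D: A, 4–3.
A vs G: A preferred on 2+2 = 4 ballots; A wins 4–3.
B vs D: 2+1+2 = 5 for B, 2 for D — B by 5–2.
B vs G: G wins 5–2.
D–G: G 7–0.
Every alternative loses at least once (A loses to B; B loses to G; D loses to A; G loses to A). The majority relation contains the cycle A → G → B → A, so there is no Condorcet winner.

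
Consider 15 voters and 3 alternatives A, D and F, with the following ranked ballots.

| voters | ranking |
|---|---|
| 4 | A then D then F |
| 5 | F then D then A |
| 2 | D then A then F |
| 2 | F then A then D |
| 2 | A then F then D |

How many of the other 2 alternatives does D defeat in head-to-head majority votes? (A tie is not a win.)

0

D against each rival (15 voters):
D–A: A 8–7.
D vs F: D preferred on 4+2 = 6 ballots; F wins 9–6.
D beats no one; loses to A, F — 0 pairwise wins.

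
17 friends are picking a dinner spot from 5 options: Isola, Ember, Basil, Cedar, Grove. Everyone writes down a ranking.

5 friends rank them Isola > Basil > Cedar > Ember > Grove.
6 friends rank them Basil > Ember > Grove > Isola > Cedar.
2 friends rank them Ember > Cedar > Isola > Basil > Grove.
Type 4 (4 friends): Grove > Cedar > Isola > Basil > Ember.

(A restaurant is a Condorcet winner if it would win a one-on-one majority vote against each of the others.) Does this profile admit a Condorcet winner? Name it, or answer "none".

Pairwise majorities:
Isola vs Ember: Isola wins 9–8.
Isola vs Basil: 11 to 6, Isola.
Isola vs Cedar: Isola wins 11–6.
Isola vs Grove: 5+2 = 7 for Isola, 10 for Grove — Grove by 10–7.
Ember vs Basil: Basil, 15–2.
Ember vs Cedar: 6+2 = 8 for Ember, 9 for Cedar — Cedar by 9–8.
Ember vs Grove: Ember wins 13–4.
Basil vs Cedar: 5+6 = 11 for Basil, 6 for Cedar — Basil by 11–6.
Basil vs Grove: Basil, 13–4.
Cedar–Grove: Grove 10–7.
Every restaurant loses at least once (Isola loses to Grove; Ember loses to Isola; Basil loses to Isola; Cedar loses to Isola; Grove loses to Ember). The majority relation contains the cycle Isola → Ember → Grove → Isola, so there is no Condorcet winner.

none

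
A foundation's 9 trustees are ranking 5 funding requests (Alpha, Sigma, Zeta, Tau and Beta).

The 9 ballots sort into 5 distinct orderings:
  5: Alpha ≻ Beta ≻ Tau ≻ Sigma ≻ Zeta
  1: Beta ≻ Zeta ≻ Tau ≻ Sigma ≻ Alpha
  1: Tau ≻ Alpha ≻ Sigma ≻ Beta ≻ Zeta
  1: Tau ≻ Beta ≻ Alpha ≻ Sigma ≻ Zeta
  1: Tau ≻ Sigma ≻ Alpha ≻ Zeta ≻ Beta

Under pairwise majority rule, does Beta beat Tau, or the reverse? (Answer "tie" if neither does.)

Beta

Ballots ranking Beta above Tau: 5 + 1 = 6.
Ballots ranking Tau above Beta: 9 − 6 = 3.
Beta wins the head-to-head 6–3.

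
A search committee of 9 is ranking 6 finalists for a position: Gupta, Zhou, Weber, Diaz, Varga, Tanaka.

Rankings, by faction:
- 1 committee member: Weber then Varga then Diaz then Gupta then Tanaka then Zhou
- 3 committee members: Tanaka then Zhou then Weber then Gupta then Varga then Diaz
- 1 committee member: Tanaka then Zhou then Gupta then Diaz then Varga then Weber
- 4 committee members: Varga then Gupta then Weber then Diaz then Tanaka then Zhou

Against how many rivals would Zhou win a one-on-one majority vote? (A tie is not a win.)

Zhou against each rival (9 committee members):
Zhou vs Gupta: 4 to 5, Gupta.
Zhou vs Weber: Weber wins 5–4.
Zhou vs Diaz: Diaz wins 5–4.
Zhou vs Varga: Varga, 5–4.
Zhou vs Tanaka: Tanaka, 9–0.
Zhou beats no one; loses to Gupta, Weber, Diaz, Varga, Tanaka — 0 pairwise wins.

0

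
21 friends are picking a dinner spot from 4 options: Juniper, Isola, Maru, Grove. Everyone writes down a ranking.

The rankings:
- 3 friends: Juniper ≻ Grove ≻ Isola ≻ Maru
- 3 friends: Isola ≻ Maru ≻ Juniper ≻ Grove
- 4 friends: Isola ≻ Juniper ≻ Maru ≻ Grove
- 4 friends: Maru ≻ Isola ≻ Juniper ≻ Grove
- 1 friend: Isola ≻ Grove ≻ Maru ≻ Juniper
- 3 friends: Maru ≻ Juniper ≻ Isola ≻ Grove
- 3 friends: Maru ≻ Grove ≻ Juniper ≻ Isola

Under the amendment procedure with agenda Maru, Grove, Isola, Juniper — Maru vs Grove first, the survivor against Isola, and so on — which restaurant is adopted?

Isola

Round 1: Maru vs Grove — 17–4, Maru advances.
Round 2: Maru vs Isola — 10–11, Isola advances.
Round 3: Isola vs Juniper — 12–9, Isola advances.
The agenda winner is Isola.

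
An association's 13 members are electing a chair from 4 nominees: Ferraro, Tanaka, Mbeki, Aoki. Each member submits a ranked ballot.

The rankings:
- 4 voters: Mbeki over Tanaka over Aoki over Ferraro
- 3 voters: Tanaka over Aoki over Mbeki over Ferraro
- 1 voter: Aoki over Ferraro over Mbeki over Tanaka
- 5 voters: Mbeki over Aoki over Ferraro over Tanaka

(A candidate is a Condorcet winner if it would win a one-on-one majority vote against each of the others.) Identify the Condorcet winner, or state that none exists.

Mbeki

Head-to-head results (13 voters):
Ferraro vs Tanaka: 6 to 7, Tanaka.
Ferraro vs Mbeki: 1 for Ferraro, 12 for Mbeki — Mbeki by 12–1.
Ferraro vs Aoki: Ferraro is ranked higher on 0 ballots, Aoki on 13. Aoki wins 13–0.
Tanaka vs Mbeki: Tanaka is ranked higher on 3 ballots, Mbeki on 10. Mbeki wins 10–3.
Tanaka vs Aoki: 7 to 6, Tanaka.
Mbeki vs Aoki: Mbeki preferred on 4+5 = 9 ballots; Mbeki wins 9–4.
Mbeki beats each of Ferraro, Tanaka, Aoki — Mbeki is the Condorcet winner.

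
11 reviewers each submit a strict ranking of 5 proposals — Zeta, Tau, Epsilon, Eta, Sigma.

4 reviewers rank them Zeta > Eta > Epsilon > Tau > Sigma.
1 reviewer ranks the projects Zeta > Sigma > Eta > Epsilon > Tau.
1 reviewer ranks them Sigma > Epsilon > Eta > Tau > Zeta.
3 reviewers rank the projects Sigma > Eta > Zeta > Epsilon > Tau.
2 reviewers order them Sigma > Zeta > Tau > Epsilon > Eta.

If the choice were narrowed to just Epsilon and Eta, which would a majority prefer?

Ballots ranking Epsilon above Eta: 1 + 2 = 3.
Ballots ranking Eta above Epsilon: 11 − 3 = 8.
Eta wins the head-to-head 8–3.

Eta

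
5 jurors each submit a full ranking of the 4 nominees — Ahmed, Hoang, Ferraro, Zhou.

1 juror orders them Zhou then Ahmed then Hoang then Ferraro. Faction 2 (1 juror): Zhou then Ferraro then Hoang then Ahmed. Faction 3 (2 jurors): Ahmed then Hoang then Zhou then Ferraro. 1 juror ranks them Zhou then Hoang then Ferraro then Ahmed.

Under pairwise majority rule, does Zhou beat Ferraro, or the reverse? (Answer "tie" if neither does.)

Zhou

Ballots ranking Zhou above Ferraro: 1 + 1 + 2 + 1 = 5.
Ballots ranking Ferraro above Zhou: 5 − 5 = 0.
Zhou wins the head-to-head 5–0.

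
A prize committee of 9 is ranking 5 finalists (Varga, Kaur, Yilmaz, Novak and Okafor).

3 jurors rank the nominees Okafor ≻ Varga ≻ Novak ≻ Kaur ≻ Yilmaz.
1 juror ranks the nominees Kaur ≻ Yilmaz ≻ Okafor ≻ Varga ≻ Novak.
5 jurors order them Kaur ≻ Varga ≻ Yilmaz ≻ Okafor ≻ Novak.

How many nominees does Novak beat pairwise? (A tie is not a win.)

Novak against each rival (9 jurors):
Novak vs Varga: Varga wins 9–0.
Novak vs Kaur: Kaur, 6–3.
Novak–Yilmaz: Yilmaz 6–3.
Novak vs Okafor: Okafor, 9–0.
Novak beats no one; loses to Varga, Kaur, Yilmaz, Okafor — 0 pairwise wins.

0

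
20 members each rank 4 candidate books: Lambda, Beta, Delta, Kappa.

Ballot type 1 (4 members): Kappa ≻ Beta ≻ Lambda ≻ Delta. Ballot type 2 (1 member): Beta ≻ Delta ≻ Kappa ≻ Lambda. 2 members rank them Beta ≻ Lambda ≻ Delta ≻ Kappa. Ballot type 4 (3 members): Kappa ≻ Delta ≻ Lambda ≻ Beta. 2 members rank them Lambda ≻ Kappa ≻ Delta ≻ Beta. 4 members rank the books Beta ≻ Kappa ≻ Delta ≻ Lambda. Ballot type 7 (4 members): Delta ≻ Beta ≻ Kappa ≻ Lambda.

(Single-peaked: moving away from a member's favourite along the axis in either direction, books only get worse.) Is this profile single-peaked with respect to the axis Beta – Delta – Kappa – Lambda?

Axis positions: Beta=1, Delta=2, Kappa=3, Lambda=4.
Ballot type 1: ranking walks positions 3-1-4-2; Beta is ranked above Delta even though Delta lies between Beta and the peak Kappa on the axis — preferences dip and rise again. Not single-peaked.
Ballot type 2 (peak Beta at position 1): ranking walks positions 1-2-3-4, expanding outward from the peak — single-peaked.
Ballot type 3: ranking walks positions 1-4-2-3; Lambda is ranked above Delta even though Delta lies between Lambda and the peak Beta on the axis — preferences dip and rise again. Not single-peaked.
Ballot type 4 (peak Kappa at position 3): ranking walks positions 3-2-4-1, expanding outward from the peak — single-peaked.
Ballot type 5 (peak Lambda at position 4): ranking walks positions 4-3-2-1, expanding outward from the peak — single-peaked.
Ballot type 6: ranking walks positions 1-3-2-4; Kappa is ranked above Delta even though Delta lies between Kappa and the peak Beta on the axis — preferences dip and rise again. Not single-peaked.
Ballot type 7 (peak Delta at position 2): ranking walks positions 2-1-3-4, expanding outward from the peak — single-peaked.
Ballot type 1 violates single-peakedness, so the profile is not single-peaked on this axis.

no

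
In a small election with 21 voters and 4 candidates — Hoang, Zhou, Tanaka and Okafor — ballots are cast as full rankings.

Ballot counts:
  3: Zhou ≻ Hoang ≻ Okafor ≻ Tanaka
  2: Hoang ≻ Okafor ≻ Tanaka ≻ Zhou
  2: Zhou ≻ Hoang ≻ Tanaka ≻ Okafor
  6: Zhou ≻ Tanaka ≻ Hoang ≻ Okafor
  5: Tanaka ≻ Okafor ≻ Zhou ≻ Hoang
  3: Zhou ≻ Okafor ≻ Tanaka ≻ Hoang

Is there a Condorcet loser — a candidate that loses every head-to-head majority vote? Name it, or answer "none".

Pairwise majorities:
Hoang vs Zhou: 2 to 19, Zhou.
Hoang–Tanaka: Tanaka 14–7.
Hoang vs Okafor: Hoang, 13–8.
Zhou vs Tanaka: Zhou, 14–7.
Zhou vs Okafor: 14 to 7, Zhou.
Tanaka–Okafor: Tanaka 13–8.
Only Okafor has no wins; Okafor is the Condorcet loser.

Okafor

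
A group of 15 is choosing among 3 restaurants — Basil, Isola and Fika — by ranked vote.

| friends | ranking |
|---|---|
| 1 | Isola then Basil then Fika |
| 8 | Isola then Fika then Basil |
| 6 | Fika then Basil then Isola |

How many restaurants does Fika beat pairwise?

1

Fika against each rival (15 friends):
Fika vs Basil: Fika wins 14–1.
Fika vs Isola: Isola, 9–6.
Fika beats Basil; loses to Isola — 1 pairwise win.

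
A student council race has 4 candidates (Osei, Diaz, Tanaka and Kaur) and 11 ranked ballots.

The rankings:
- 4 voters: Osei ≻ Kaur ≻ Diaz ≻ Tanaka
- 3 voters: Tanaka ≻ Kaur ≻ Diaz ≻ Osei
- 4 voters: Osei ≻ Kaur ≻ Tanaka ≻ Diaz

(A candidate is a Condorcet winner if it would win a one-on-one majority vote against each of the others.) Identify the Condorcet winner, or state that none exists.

Check each pair by majority over 11 ballots:
Osei vs Diaz: Osei is ranked higher on 4+4 = 8 ballots, Diaz on 3. Osei wins 8–3.
Osei vs Tanaka: Osei is ranked higher on 4+4 = 8 ballots, Tanaka on 3. Osei wins 8–3.
Osei vs Kaur: 4+4 = 8 for Osei, 3 for Kaur — Osei by 8–3.
Diaz vs Tanaka: 4 for Diaz, 7 for Tanaka — Tanaka by 7–4.
Diaz vs Kaur: 0 for Diaz, 11 for Kaur — Kaur by 11–0.
Tanaka vs Kaur: 3 to 8, Kaur.
Only Osei has no losses; Osei is the Condorcet winner.

Osei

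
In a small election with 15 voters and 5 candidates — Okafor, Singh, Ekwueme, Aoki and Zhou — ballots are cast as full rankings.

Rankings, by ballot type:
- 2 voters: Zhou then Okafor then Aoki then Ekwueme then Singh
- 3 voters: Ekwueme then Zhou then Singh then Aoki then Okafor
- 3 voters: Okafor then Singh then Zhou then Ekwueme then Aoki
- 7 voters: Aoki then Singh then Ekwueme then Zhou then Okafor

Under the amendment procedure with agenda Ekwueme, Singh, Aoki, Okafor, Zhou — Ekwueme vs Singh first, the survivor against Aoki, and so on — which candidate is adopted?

Zhou

Round 1: Ekwueme vs Singh — 5–10, Singh advances.
Round 2: Singh vs Aoki — 6–9, Aoki advances.
Round 3: Aoki vs Okafor — 10–5, Aoki advances.
Round 4: Aoki vs Zhou — 7–8, Zhou advances.
Zhou survives the agenda.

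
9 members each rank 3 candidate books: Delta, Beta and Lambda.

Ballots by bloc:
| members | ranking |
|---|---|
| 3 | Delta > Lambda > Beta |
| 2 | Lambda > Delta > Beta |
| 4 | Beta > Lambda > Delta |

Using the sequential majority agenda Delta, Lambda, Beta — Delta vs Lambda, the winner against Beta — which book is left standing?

Round 1: Delta vs Lambda — 3–6, Lambda advances.
Round 2: Lambda vs Beta — 5–4, Lambda advances.
Lambda survives the agenda.

Lambda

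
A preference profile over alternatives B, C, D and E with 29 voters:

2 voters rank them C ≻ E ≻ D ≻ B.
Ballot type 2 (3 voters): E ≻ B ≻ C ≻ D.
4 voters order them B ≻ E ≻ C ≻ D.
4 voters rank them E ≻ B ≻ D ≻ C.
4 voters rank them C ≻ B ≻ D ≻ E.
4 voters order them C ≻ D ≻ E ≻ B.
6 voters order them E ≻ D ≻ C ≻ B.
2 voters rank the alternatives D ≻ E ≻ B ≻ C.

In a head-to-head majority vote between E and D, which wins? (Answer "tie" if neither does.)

Ballots ranking E above D: 2 + 3 + 4 + 4 + 6 = 19.
Ballots ranking D above E: 29 − 19 = 10.
E wins the head-to-head 19–10.

E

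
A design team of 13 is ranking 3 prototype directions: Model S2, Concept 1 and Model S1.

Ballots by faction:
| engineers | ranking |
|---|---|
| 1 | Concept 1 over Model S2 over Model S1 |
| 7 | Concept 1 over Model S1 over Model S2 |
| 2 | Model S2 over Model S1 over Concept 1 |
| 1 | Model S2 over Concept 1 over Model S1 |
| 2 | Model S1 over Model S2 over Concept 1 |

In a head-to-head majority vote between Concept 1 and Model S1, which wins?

Ballots ranking Concept 1 above Model S1: 1 + 7 + 1 = 9.
Ballots ranking Model S1 above Concept 1: 13 − 9 = 4.
Concept 1 wins the head-to-head 9–4.

Concept 1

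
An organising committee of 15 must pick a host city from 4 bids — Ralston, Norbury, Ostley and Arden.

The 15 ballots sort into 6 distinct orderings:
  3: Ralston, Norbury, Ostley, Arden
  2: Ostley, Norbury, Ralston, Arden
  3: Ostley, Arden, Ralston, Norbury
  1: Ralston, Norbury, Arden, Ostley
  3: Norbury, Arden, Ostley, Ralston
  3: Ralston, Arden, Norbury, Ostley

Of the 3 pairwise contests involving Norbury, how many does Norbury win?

2

Norbury against each rival (15 organisers):
Norbury–Ralston: Ralston 10–5.
Norbury vs Ostley: Norbury, 10–5.
Norbury vs Arden: 3+2+1+3 = 9 for Norbury, 6 for Arden — Norbury by 9–6.
Norbury beats Ostley, Arden; loses to Ralston — 2 pairwise wins.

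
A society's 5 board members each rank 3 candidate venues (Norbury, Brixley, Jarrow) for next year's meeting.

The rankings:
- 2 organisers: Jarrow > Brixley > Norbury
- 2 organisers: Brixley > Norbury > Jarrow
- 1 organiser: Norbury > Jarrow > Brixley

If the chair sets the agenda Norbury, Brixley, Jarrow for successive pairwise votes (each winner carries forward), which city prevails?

Round 1: Norbury vs Brixley — 1–4, Brixley advances.
Round 2: Brixley vs Jarrow — 2–3, Jarrow advances.
Jarrow survives the agenda.

Jarrow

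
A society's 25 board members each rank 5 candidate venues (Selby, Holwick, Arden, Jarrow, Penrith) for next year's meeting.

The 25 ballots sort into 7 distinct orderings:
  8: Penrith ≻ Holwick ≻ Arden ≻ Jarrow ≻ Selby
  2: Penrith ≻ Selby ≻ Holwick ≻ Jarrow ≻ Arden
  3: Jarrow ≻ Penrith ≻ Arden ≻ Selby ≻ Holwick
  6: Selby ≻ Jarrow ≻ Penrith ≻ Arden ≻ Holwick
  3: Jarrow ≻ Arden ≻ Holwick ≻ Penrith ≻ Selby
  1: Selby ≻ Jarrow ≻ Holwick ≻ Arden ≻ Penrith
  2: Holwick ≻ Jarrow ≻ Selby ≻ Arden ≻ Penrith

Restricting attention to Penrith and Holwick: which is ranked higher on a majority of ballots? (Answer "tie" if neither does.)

Ballots ranking Penrith above Holwick: 8 + 2 + 3 + 6 = 19.
Ballots ranking Holwick above Penrith: 25 − 19 = 6.
Penrith wins the head-to-head 19–6.

Penrith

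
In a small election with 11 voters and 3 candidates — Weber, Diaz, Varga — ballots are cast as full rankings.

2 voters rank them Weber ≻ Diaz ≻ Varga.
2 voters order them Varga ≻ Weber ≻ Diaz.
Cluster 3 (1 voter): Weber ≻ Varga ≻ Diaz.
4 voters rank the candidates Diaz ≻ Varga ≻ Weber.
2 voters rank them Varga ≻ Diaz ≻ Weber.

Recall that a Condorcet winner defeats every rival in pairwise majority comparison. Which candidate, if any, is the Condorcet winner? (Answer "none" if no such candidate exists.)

Diaz

Head-to-head results (11 voters):
Weber vs Diaz: Weber is ranked higher on 2+2+1 = 5 ballots, Diaz on 6. Diaz wins 6–5.
Weber vs Varga: Weber is ranked higher on 2+1 = 3 ballots, Varga on 8. Varga wins 8–3.
Diaz vs Varga: Diaz preferred on 2+4 = 6 ballots; Diaz wins 6–5.
Diaz wins every pairwise contest, so Diaz is the Condorcet winner.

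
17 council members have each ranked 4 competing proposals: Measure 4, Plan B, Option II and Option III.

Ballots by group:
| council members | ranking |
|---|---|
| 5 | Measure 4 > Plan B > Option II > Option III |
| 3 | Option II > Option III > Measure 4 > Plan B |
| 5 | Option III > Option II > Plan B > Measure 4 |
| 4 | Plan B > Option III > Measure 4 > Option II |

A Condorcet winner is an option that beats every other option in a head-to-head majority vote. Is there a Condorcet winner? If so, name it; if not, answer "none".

Plan B

Head-to-head results (17 council members):
Measure 4 vs Plan B: 8 to 9, Plan B.
Measure 4 vs Option II: 9 to 8, Measure 4.
Measure 4–Option III: Option III 12–5.
Plan B vs Option II: Plan B wins 9–8.
Plan B–Option III: Plan B 9–8.
Option II vs Option III: 8 to 9, Option III.
Plan B wins every pairwise contest, so Plan B is the Condorcet winner.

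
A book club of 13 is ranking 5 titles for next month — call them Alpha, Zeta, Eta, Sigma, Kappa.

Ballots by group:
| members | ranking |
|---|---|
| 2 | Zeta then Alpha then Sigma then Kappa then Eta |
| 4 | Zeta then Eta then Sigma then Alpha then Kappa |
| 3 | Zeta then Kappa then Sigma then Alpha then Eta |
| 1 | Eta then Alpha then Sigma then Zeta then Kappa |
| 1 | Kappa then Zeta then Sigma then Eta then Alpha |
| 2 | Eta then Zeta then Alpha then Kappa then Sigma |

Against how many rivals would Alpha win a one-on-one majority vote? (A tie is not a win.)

1

Alpha against each rival (13 members):
Alpha vs Zeta: Alpha is ranked higher on 1 ballot, Zeta on 12. Zeta wins 12–1.
Alpha vs Eta: Eta, 8–5.
Alpha vs Sigma: Alpha is ranked higher on 2+1+2 = 5 ballots, Sigma on 8. Sigma wins 8–5.
Alpha vs Kappa: Alpha, 9–4.
Alpha beats Kappa; loses to Zeta, Eta, Sigma — 1 pairwise win.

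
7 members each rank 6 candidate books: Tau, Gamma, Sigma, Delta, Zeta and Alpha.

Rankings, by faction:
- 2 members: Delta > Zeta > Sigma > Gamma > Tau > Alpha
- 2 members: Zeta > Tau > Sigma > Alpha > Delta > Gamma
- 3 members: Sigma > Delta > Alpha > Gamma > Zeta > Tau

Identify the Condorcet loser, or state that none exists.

none

Pairwise majorities:
Tau vs Gamma: 2 for Tau, 5 for Gamma — Gamma by 5–2.
Tau vs Sigma: Sigma wins 5–2.
Tau–Delta: Delta 5–2.
Tau vs Zeta: Tau is ranked higher on 0 ballots, Zeta on 7. Zeta wins 7–0.
Tau vs Alpha: Tau preferred on 2+2 = 4 ballots; Tau wins 4–3.
Gamma vs Sigma: 0 for Gamma, 7 for Sigma — Sigma by 7–0.
Gamma vs Delta: 0 to 7, Delta.
Gamma vs Zeta: Gamma preferred on 3 ballots; Zeta wins 4–3.
Gamma–Alpha: Alpha 5–2.
Sigma vs Delta: Sigma wins 5–2.
Sigma–Zeta: Zeta 4–3.
Sigma vs Alpha: 7 to 0, Sigma.
Delta vs Zeta: Delta, 5–2.
Delta vs Alpha: 5 to 2, Delta.
Zeta vs Alpha: Zeta wins 4–3.
Every book wins at least one matchup (Tau beats Alpha; Gamma beats Tau; Sigma beats Tau; Delta beats Tau; Zeta beats Tau; Alpha beats Gamma), so there is no Condorcet loser.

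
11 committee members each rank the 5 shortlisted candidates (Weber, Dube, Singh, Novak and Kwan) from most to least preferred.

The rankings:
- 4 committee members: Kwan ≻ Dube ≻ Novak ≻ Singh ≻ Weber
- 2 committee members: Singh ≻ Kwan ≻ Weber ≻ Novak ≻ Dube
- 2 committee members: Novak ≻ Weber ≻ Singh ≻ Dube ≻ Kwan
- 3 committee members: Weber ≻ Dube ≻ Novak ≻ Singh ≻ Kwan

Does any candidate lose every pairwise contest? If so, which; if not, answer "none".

Head-to-head results (11 committee members):
Weber vs Dube: Weber wins 7–4.
Weber–Singh: Singh 6–5.
Weber vs Novak: 2+3 = 5 for Weber, 6 for Novak — Novak by 6–5.
Weber–Kwan: Kwan 6–5.
Dube vs Singh: Dube wins 7–4.
Dube vs Novak: Dube is ranked higher on 4+3 = 7 ballots, Novak on 4. Dube wins 7–4.
Dube vs Kwan: Dube is ranked higher on 2+3 = 5 ballots, Kwan on 6. Kwan wins 6–5.
Singh–Novak: Novak 9–2.
Singh vs Kwan: Singh, 7–4.
Novak vs Kwan: Novak preferred on 2+3 = 5 ballots; Kwan wins 6–5.
No candidate is winless: Weber beats Dube; Dube beats Singh; Singh beats Weber; Novak beats Weber; Kwan beats Weber. There is no Condorcet loser.

none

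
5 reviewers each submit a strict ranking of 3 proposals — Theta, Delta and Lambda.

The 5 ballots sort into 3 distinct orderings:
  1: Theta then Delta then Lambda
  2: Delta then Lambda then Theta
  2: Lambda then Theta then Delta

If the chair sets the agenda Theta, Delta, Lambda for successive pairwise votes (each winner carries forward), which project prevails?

Round 1: Theta vs Delta — 3–2, Theta advances.
Round 2: Theta vs Lambda — 1–4, Lambda advances.
Lambda survives the agenda.

Lambda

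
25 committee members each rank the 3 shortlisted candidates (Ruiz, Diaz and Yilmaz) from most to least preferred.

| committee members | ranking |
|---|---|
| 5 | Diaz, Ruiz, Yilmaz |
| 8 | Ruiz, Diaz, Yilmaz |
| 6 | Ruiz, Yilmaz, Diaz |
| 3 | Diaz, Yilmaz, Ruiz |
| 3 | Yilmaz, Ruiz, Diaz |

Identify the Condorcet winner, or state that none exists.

Check each pair by majority over 25 ballots:
Ruiz–Diaz: Ruiz 17–8.
Ruiz vs Yilmaz: Ruiz, 19–6.
Diaz–Yilmaz: Diaz 16–9.
Ruiz defeats every rival head-to-head and is the Condorcet winner.

Ruiz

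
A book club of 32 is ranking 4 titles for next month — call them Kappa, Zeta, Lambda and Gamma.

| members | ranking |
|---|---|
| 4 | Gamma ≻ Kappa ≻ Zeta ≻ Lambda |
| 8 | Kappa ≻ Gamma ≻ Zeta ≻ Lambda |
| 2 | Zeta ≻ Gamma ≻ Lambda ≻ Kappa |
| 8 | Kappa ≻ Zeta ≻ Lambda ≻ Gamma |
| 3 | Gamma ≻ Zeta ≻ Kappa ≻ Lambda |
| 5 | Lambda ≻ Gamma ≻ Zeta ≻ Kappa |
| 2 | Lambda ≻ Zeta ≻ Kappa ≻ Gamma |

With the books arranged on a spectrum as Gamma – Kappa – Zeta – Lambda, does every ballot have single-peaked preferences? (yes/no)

no

Axis positions: Gamma=1, Kappa=2, Zeta=3, Lambda=4.
Cluster 1 (peak Gamma at position 1): ranking walks positions 1-2-3-4, expanding outward from the peak — single-peaked.
Cluster 2 (peak Kappa at position 2): ranking walks positions 2-1-3-4, expanding outward from the peak — single-peaked.
Cluster 3: ranking walks positions 3-1-4-2; Gamma is ranked above Kappa even though Kappa lies between Gamma and the peak Zeta on the axis — preferences dip and rise again. Not single-peaked.
Cluster 4 (peak Kappa at position 2): ranking walks positions 2-3-4-1, expanding outward from the peak — single-peaked.
Cluster 5: ranking walks positions 1-3-2-4; Zeta is ranked above Kappa even though Kappa lies between Zeta and the peak Gamma on the axis — preferences dip and rise again. Not single-peaked.
Cluster 6: ranking walks positions 4-1-3-2; Gamma is ranked above Zeta even though Zeta lies between Gamma and the peak Lambda on the axis — preferences dip and rise again. Not single-peaked.
Cluster 7 (peak Lambda at position 4): ranking walks positions 4-3-2-1, expanding outward from the peak — single-peaked.
Cluster 3 violates single-peakedness, so the profile is not single-peaked on this axis.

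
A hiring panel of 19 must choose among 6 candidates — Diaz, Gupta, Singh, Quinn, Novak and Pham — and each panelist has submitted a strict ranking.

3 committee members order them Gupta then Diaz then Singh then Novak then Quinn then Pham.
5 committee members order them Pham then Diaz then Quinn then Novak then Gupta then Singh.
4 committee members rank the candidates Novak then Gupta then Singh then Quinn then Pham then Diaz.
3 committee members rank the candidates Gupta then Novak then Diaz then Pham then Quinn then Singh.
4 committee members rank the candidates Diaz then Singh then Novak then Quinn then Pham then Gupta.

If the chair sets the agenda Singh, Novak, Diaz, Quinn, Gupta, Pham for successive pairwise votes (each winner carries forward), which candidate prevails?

Round 1: Singh vs Novak — 7–12, Novak advances.
Round 2: Novak vs Diaz — 7–12, Diaz advances.
Round 3: Diaz vs Quinn — 15–4, Diaz advances.
Round 4: Diaz vs Gupta — 9–10, Gupta advances.
Round 5: Gupta vs Pham — 10–9, Gupta advances.
Gupta survives the agenda.

Gupta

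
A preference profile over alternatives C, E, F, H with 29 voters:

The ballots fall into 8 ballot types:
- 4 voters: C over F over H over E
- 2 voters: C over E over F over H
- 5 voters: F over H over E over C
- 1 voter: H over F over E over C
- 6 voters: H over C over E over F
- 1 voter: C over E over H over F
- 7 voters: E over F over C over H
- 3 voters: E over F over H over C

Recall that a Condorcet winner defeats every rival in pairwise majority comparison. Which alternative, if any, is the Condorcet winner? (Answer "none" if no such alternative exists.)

none

Head-to-head results (29 voters):
C vs E: 13 to 16, E.
C vs F: C preferred on 4+2+6+1 = 13 ballots; F wins 16–13.
C vs H: C is ranked higher on 4+2+1+7 = 14 ballots, H on 15. H wins 15–14.
E vs F: 19 to 10, E.
E vs H: 13 to 16, H.
F vs H: F preferred on 4+2+5+7+3 = 21 ballots; F wins 21–8.
Each alternative drops at least one matchup (C loses to E; E loses to H; F loses to E; H loses to F); the cycle E beats F beats H beats E rules out a Condorcet winner.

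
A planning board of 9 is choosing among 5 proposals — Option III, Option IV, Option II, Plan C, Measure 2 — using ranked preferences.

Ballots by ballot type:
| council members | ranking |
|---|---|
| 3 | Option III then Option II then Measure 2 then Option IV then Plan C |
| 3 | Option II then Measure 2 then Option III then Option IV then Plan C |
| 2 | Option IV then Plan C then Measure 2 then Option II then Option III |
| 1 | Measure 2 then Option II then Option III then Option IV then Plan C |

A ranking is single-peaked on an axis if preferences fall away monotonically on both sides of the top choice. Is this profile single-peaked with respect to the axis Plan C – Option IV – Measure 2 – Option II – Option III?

Axis positions: Plan C=1, Option IV=2, Measure 2=3, Option II=4, Option III=5.
Ballot type 1 (peak Option III at position 5): ranking walks positions 5-4-3-2-1, expanding outward from the peak — single-peaked.
Ballot type 2 (peak Option II at position 4): ranking walks positions 4-3-5-2-1, expanding outward from the peak — single-peaked.
Ballot type 3 (peak Option IV at position 2): ranking walks positions 2-1-3-4-5, expanding outward from the peak — single-peaked.
Ballot type 4 (peak Measure 2 at position 3): ranking walks positions 3-4-5-2-1, expanding outward from the peak — single-peaked.
Every ranking is single-peaked on this axis.

yes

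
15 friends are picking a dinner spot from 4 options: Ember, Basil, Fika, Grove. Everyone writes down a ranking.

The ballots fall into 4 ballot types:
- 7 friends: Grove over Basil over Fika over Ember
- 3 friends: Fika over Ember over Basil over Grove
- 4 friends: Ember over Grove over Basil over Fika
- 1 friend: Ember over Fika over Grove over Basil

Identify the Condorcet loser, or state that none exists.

none

Head-to-head results (15 friends):
Ember–Basil: Ember 8–7.
Ember vs Fika: Fika wins 10–5.
Ember vs Grove: Ember, 8–7.
Basil vs Fika: 7+4 = 11 for Basil, 4 for Fika — Basil by 11–4.
Basil vs Grove: Grove wins 12–3.
Fika vs Grove: Fika preferred on 3+1 = 4 ballots; Grove wins 11–4.
Every restaurant wins at least one matchup (Ember beats Basil; Basil beats Fika; Fika beats Ember; Grove beats Basil), so there is no Condorcet loser.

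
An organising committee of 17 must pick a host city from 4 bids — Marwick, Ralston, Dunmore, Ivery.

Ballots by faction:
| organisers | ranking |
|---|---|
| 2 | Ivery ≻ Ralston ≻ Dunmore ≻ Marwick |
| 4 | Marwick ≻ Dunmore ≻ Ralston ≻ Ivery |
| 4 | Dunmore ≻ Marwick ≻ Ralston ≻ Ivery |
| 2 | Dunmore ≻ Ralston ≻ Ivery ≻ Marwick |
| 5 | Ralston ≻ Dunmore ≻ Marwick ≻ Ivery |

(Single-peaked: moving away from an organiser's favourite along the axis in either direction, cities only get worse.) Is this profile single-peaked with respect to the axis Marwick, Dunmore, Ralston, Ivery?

yes

Axis positions: Marwick=1, Dunmore=2, Ralston=3, Ivery=4.
Faction 1 (peak Ivery at position 4): ranking walks positions 4-3-2-1, expanding outward from the peak — single-peaked.
Faction 2 (peak Marwick at position 1): ranking walks positions 1-2-3-4, expanding outward from the peak — single-peaked.
Faction 3 (peak Dunmore at position 2): ranking walks positions 2-1-3-4, expanding outward from the peak — single-peaked.
Faction 4 (peak Dunmore at position 2): ranking walks positions 2-3-4-1, expanding outward from the peak — single-peaked.
Faction 5 (peak Ralston at position 3): ranking walks positions 3-2-1-4, expanding outward from the peak — single-peaked.
Every ranking is single-peaked on this axis.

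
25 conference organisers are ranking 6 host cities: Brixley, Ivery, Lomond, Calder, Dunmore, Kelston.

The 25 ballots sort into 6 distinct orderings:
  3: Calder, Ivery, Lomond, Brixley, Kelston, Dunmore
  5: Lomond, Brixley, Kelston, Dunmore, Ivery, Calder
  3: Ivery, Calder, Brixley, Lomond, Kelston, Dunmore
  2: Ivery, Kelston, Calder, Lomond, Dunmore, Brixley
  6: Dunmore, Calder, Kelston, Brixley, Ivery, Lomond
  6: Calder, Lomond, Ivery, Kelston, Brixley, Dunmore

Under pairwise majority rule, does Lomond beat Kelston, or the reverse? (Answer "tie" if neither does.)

Lomond

Ballots ranking Lomond above Kelston: 3 + 5 + 3 + 6 = 17.
Ballots ranking Kelston above Lomond: 25 − 17 = 8.
Lomond wins the head-to-head 17–8.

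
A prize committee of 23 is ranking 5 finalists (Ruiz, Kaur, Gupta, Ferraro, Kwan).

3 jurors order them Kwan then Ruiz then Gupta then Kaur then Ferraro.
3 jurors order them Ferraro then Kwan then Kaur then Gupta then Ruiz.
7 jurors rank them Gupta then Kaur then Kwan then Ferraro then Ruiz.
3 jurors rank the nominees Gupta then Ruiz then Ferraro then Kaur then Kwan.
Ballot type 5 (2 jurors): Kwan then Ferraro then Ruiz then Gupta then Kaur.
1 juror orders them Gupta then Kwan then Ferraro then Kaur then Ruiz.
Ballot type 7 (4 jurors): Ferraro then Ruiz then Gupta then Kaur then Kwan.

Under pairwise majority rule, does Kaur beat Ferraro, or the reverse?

Ballots ranking Kaur above Ferraro: 3 + 7 = 10.
Ballots ranking Ferraro above Kaur: 23 − 10 = 13.
Ferraro wins the head-to-head 13–10.

Ferraro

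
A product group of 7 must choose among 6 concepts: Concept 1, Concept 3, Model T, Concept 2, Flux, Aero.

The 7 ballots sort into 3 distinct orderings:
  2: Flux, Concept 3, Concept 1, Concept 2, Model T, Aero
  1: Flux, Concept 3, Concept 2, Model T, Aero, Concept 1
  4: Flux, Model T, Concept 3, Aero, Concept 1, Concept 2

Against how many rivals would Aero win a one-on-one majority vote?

Aero against each rival (7 engineers):
Aero vs Concept 1: 5 to 2, Aero.
Aero vs Concept 3: Concept 3, 7–0.
Aero vs Model T: 0 for Aero, 7 for Model T — Model T by 7–0.
Aero vs Concept 2: 4 to 3, Aero.
Aero vs Flux: Aero is ranked higher on 0 ballots, Flux on 7. Flux wins 7–0.
Aero beats Concept 1, Concept 2; loses to Concept 3, Model T, Flux — 2 pairwise wins.

2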